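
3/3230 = 3/3230 =0.00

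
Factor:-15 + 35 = 20=2^2*5^1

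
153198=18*8511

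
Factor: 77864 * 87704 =6828984256 = 2^6*19^1*577^1*9733^1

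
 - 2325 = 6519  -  8844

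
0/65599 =0=0.00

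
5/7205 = 1/1441  =  0.00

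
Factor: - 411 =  - 3^1 * 137^1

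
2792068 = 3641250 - 849182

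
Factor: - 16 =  -2^4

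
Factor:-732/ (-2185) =2^2*3^1 * 5^ ( - 1 )*19^ ( - 1) * 23^( -1)*61^1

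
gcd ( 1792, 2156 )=28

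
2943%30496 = 2943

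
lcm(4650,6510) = 32550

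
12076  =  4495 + 7581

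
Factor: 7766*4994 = 38783404  =  2^2*11^2*227^1*353^1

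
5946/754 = 2973/377 =7.89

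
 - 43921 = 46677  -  90598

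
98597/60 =98597/60= 1643.28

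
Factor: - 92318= - 2^1*31^1*1489^1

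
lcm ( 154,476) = 5236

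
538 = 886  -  348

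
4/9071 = 4/9071 = 0.00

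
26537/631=42 + 35/631  =  42.06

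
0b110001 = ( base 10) 49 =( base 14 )37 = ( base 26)1N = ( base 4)301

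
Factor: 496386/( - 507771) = - 218/223=- 2^1*109^1 * 223^( - 1)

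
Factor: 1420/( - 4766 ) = - 710/2383 = - 2^1 * 5^1 * 71^1*2383^ (- 1 )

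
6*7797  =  46782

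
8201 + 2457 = 10658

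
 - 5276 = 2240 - 7516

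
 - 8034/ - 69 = 116 + 10/23 = 116.43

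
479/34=479/34 = 14.09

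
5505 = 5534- 29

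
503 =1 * 503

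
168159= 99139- - 69020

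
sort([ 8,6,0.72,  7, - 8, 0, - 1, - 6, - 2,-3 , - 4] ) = [-8,- 6,-4, - 3, - 2, - 1,0, 0.72,6, 7, 8] 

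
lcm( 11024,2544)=33072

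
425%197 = 31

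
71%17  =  3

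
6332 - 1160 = 5172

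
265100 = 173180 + 91920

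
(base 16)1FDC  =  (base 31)8f3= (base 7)32531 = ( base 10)8156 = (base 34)71u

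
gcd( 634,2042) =2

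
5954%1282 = 826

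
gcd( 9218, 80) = 2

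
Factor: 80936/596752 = 67/494 = 2^(  -  1)*13^(-1)*19^( - 1 ) *67^1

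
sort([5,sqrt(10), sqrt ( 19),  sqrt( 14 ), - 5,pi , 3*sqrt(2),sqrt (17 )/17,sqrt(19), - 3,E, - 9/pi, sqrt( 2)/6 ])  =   [  -  5, - 3, - 9/pi,sqrt( 2 ) /6,  sqrt(17 )/17, E, pi, sqrt ( 10 ),sqrt (14),3*sqrt ( 2), sqrt( 19 ) , sqrt ( 19 ), 5] 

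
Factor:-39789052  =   - 2^2*89^1*111767^1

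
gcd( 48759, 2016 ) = 3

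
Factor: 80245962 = 2^1*3^2*4458109^1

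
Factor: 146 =2^1*73^1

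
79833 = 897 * 89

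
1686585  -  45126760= - 43440175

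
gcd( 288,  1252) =4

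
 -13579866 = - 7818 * 1737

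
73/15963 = 73/15963 = 0.00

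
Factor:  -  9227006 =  - 2^1*151^1*30553^1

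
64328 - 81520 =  - 17192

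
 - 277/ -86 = 3 + 19/86= 3.22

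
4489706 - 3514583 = 975123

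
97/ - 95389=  - 1+95292/95389 = -0.00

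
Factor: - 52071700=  - 2^2*5^2*520717^1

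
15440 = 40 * 386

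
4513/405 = 11 + 58/405 = 11.14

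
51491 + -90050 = - 38559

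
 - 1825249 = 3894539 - 5719788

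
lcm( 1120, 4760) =19040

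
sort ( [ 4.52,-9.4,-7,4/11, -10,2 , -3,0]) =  [-10,  -  9.4, - 7,-3,0,4/11, 2,4.52]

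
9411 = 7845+1566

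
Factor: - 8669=-8669^1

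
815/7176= 815/7176 = 0.11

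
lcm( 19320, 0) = 0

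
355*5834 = 2071070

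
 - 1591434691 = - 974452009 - 616982682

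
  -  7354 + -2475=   -9829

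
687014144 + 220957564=907971708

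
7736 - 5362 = 2374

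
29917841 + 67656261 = 97574102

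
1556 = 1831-275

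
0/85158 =0= 0.00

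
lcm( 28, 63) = 252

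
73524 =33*2228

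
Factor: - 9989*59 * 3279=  - 3^1*7^1*59^1*1093^1*1427^1 = - 1932481929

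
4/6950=2/3475 = 0.00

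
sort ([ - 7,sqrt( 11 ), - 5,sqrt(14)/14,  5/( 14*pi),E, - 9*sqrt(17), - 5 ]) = [  -  9*sqrt( 17), - 7, - 5, - 5, 5/( 14*pi),sqrt( 14 )/14,E,sqrt( 11)]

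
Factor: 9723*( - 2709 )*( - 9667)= 254624980869 = 3^3*7^3*43^1*463^1*1381^1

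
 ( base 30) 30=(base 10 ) 90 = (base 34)2m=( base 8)132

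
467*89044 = 41583548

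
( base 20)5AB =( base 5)32321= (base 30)2dl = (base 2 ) 100010100011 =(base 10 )2211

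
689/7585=689/7585 = 0.09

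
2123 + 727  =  2850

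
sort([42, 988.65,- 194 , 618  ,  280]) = [ - 194,42,280, 618,988.65] 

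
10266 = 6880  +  3386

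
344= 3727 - 3383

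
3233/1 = 3233= 3233.00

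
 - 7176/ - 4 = 1794/1 = 1794.00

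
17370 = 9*1930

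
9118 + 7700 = 16818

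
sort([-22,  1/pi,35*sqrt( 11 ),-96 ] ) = [-96, - 22,1/pi,35*sqrt( 11)]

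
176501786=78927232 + 97574554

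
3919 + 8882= 12801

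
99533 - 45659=53874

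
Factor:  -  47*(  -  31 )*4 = 5828  =  2^2*31^1*47^1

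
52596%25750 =1096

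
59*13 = 767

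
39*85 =3315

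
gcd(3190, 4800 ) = 10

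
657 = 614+43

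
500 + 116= 616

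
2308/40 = 57+ 7/10 = 57.70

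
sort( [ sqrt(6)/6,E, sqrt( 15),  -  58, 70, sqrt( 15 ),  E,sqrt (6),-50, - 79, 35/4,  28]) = [ - 79 ,- 58, - 50,  sqrt( 6 )/6, sqrt( 6), E , E,sqrt( 15), sqrt(15), 35/4,28, 70 ]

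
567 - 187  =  380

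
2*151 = 302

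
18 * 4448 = 80064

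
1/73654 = 1/73654  =  0.00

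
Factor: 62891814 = 2^1 *3^1 * 53^1*197773^1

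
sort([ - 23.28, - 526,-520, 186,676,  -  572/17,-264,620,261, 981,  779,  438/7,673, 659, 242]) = [ -526 , - 520, - 264, - 572/17,  -  23.28 , 438/7  ,  186,242,261, 620, 659, 673,676, 779,981]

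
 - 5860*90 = -527400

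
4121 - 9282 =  - 5161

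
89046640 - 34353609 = 54693031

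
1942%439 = 186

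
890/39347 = 890/39347 = 0.02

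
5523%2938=2585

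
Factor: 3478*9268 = 32234104 = 2^3*7^1*37^1*47^1*331^1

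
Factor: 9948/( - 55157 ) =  - 2^2*3^1*19^ ( -1) *829^1 *2903^ ( - 1 ) 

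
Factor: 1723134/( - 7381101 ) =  - 82054/351481 = - 2^1*7^1*13^( - 1 )*19^( - 1 )*1423^ ( - 1)* 5861^1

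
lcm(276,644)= 1932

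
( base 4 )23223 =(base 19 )216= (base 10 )747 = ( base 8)1353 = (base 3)1000200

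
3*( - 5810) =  - 17430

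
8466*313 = 2649858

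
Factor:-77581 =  - 7^1*11083^1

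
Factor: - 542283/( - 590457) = 833/907 = 7^2*17^1 * 907^ ( - 1 )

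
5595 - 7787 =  - 2192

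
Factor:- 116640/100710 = -2^4* 3^3 * 373^ ( - 1) = -432/373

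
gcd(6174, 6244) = 14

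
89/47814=89/47814 = 0.00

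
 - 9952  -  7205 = -17157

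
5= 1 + 4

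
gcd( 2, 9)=1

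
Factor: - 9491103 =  - 3^2 * 223^1*4729^1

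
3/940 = 3/940 = 0.00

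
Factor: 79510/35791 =2^1*5^1*7^(  -  1)*5113^( - 1)*7951^1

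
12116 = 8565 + 3551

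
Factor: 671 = 11^1*61^1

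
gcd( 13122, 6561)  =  6561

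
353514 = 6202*57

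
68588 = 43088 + 25500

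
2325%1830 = 495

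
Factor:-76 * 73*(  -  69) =382812  =  2^2*3^1*19^1*23^1*73^1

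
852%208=20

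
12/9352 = 3/2338 = 0.00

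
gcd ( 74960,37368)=8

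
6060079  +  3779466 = 9839545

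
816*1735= 1415760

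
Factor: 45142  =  2^1 * 22571^1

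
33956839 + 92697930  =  126654769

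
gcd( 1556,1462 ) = 2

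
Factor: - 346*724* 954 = - 2^4*3^2*53^1 * 173^1*181^1 =- 238980816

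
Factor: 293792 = 2^5 * 9181^1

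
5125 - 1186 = 3939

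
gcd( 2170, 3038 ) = 434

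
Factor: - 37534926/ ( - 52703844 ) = 2^( - 1)*11^2*13^1*31^( - 1)*41^1*97^1*141677^( - 1) =6255821/8783974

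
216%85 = 46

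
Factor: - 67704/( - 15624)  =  3^( - 1 )*13^1 = 13/3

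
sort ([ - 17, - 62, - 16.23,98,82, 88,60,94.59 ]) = [-62,-17, - 16.23,60, 82,88,  94.59 , 98 ]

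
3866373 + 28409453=32275826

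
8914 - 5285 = 3629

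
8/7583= 8/7583= 0.00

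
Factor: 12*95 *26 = 2^3 * 3^1* 5^1*13^1*19^1 = 29640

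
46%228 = 46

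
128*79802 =10214656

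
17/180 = 17/180 = 0.09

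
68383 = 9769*7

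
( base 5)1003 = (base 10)128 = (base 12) a8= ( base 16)80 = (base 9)152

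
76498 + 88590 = 165088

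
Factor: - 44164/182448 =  - 61/252  =  - 2^( - 2 )*3^( - 2)*7^( - 1) *61^1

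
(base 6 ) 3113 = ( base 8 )1265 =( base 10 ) 693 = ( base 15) 313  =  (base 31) mb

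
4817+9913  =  14730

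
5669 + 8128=13797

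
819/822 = 273/274 = 1.00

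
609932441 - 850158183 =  - 240225742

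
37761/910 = 41+ 451/910 = 41.50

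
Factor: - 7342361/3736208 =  - 2^( - 4)*7^(-1)*13^1*33359^( - 1 )*564797^1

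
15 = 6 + 9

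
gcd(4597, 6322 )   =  1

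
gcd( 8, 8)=8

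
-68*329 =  - 22372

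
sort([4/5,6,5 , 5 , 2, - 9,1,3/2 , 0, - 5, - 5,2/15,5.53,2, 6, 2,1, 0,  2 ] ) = [ - 9, - 5, - 5, 0,0,2/15,4/5,1 , 1,  3/2,2 , 2,2, 2, 5,5, 5.53,  6,  6 ]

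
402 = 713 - 311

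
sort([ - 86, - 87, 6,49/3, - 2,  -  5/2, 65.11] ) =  [ - 87, - 86, - 5/2, - 2,6,49/3,65.11]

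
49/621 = 49/621 = 0.08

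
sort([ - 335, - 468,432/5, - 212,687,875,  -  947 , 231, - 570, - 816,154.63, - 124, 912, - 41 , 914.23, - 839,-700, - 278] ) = [-947, - 839, - 816, - 700, - 570, - 468, - 335,-278, - 212 , - 124, - 41, 432/5,154.63,  231,687, 875,  912,914.23] 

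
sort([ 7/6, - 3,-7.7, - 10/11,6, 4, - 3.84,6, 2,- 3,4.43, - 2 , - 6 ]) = [-7.7, - 6, - 3.84,-3, - 3,  -  2,-10/11,7/6 , 2, 4 , 4.43, 6, 6]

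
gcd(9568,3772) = 92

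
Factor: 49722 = 2^1 * 3^1*8287^1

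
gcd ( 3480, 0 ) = 3480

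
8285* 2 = 16570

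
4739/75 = 63 + 14/75 = 63.19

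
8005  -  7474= 531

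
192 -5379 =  - 5187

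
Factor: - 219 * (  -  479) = 104901 = 3^1*73^1*479^1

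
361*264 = 95304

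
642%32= 2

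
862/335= 2 + 192/335= 2.57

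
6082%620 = 502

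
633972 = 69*9188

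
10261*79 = 810619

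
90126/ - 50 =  - 45063/25 = - 1802.52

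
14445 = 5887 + 8558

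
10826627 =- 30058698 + 40885325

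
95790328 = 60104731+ 35685597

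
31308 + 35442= 66750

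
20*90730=1814600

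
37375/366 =37375/366 = 102.12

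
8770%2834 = 268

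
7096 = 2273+4823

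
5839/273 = 5839/273 = 21.39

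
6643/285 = 23 + 88/285 = 23.31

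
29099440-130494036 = -101394596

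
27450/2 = 13725 = 13725.00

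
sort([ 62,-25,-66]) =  [-66, - 25,62 ] 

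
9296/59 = 157 + 33/59 = 157.56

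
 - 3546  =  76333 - 79879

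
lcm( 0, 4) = 0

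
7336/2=3668  =  3668.00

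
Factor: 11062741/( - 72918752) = -2^( - 5) *37^1*523^( -1)*4357^(-1 )*298993^1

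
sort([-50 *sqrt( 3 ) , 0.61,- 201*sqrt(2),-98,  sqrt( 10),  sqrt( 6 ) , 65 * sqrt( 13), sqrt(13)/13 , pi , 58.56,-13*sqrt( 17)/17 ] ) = [ - 201*sqrt( 2), -98, - 50*sqrt( 3),-13*sqrt (17) /17, sqrt( 13 ) /13 , 0.61,sqrt( 6) , pi , sqrt( 10),58.56,  65*sqrt( 13 ) ] 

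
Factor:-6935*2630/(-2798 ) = 5^2*19^1*73^1*263^1*1399^( - 1) = 9119525/1399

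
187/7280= 187/7280 = 0.03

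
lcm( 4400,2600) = 57200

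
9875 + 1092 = 10967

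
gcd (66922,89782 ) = 2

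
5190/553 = 5190/553 = 9.39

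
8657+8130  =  16787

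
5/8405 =1/1681=0.00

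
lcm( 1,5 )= 5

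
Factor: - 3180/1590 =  - 2 = - 2^1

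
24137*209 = 5044633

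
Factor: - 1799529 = -3^1*599843^1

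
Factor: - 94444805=  -  5^1*7^2*13^2*2281^1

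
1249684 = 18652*67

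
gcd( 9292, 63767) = 1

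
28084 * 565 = 15867460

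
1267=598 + 669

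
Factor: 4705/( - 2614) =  - 2^(-1)*5^1*941^1*1307^( - 1)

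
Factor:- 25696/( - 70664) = 4/11= 2^2*11^(- 1)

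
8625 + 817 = 9442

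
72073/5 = 72073/5 = 14414.60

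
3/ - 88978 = - 3/88978 =- 0.00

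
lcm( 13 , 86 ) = 1118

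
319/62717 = 319/62717=0.01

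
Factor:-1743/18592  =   - 3/32 = - 2^( - 5) * 3^1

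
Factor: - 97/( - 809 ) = 97^1*809^( - 1)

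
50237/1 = 50237   =  50237.00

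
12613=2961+9652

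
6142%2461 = 1220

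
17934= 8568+9366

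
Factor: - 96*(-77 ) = 2^5*3^1 *7^1*11^1 = 7392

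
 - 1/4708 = - 1/4708 = - 0.00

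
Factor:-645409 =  - 645409^1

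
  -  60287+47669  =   - 12618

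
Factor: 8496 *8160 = 69327360 = 2^9*3^3*5^1 * 17^1*59^1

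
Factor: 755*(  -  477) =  - 360135= -3^2*5^1*53^1*151^1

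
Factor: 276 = 2^2*3^1 * 23^1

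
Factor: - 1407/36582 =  - 1/26=- 2^( - 1)*13^( - 1 ) 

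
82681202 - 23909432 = 58771770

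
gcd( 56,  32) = 8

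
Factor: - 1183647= - 3^1*394549^1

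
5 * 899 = 4495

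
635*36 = 22860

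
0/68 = 0 =0.00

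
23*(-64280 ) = -1478440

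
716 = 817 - 101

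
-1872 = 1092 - 2964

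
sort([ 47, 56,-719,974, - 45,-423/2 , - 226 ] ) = [ - 719, - 226, - 423/2,-45,  47 , 56,974]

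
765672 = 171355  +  594317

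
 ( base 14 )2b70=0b1111000111110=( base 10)7742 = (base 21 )HBE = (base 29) 95s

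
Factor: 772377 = 3^1*257459^1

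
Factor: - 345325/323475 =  - 727/681 = - 3^( - 1) * 227^(  -  1)*727^1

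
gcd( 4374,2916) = 1458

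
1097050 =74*14825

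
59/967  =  59/967 = 0.06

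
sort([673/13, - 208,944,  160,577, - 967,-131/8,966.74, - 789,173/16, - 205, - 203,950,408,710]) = [-967 ,  -  789, - 208, - 205, - 203, - 131/8,173/16, 673/13, 160,408, 577,710, 944,  950,  966.74 ] 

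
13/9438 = 1/726 = 0.00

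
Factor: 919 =919^1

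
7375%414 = 337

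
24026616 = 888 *27057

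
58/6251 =58/6251=   0.01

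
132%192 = 132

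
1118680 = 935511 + 183169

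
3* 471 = 1413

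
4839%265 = 69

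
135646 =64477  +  71169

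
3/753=1/251 = 0.00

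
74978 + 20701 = 95679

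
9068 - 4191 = 4877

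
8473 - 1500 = 6973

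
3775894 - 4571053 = -795159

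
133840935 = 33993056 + 99847879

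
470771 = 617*763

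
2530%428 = 390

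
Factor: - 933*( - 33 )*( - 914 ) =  - 28141146 = - 2^1*3^2*11^1*311^1*457^1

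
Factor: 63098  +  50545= 3^4*23^1*61^1 = 113643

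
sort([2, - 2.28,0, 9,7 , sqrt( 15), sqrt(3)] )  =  [-2.28,0,sqrt(3 ),  2, sqrt( 15 ), 7,9 ]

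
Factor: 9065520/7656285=604368/510419 = 2^4*3^3*7^ (-1)*13^(-1)*71^ ( - 1)*79^ ( - 1) *1399^1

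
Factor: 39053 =7^2*797^1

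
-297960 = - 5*59592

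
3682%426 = 274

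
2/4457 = 2/4457 = 0.00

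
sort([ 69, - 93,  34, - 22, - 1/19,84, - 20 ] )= [ - 93, - 22, - 20,  -  1/19,34,69,84] 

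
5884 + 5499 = 11383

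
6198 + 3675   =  9873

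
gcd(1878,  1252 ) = 626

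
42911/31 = 1384+7/31 = 1384.23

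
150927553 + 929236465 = 1080164018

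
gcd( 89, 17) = 1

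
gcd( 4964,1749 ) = 1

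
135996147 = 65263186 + 70732961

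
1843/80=1843/80 = 23.04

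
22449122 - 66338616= - 43889494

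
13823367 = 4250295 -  - 9573072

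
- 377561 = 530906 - 908467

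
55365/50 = 11073/10 = 1107.30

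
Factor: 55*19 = 1045 = 5^1*11^1*19^1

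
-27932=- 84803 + 56871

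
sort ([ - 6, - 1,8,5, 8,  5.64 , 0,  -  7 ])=[ - 7, - 6, - 1, 0,5 , 5.64,8, 8]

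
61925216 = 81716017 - 19790801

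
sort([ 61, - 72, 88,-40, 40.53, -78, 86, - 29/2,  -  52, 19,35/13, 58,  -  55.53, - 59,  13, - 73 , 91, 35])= [ - 78, - 73 ,- 72, - 59, - 55.53,-52, - 40, - 29/2,35/13, 13,19,35,40.53,  58, 61, 86 , 88, 91 ]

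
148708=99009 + 49699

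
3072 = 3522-450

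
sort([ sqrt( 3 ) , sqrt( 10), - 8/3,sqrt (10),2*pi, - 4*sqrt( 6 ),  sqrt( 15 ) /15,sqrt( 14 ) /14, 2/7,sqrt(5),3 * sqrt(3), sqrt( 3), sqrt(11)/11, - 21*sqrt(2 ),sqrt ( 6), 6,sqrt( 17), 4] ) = [ -21*sqrt(2), - 4* sqrt( 6), - 8/3,  sqrt( 15)/15,sqrt(14) /14,2/7, sqrt( 11 ) /11,sqrt( 3),sqrt (3 ),sqrt(  5),sqrt(6), sqrt( 10 ),sqrt( 10),4,sqrt( 17),3*sqrt ( 3),  6, 2 * pi]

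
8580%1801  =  1376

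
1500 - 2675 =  - 1175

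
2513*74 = 185962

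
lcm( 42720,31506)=2520480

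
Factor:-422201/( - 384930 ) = 2^( - 1 )*3^(-2)*5^( - 1)*7^(-1 )*691^1 =691/630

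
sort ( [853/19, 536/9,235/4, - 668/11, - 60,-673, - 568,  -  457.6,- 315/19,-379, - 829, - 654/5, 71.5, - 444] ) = [ - 829, - 673 , - 568, - 457.6,  -  444, - 379, - 654/5, - 668/11, -60, -315/19,853/19, 235/4,536/9,71.5 ] 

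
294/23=294/23 = 12.78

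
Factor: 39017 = 11^1*3547^1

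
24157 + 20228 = 44385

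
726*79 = 57354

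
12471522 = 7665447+4806075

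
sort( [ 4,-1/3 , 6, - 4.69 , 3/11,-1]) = [ - 4.69, - 1,- 1/3 , 3/11,4,6 ] 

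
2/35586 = 1/17793 = 0.00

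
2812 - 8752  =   - 5940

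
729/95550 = 243/31850 = 0.01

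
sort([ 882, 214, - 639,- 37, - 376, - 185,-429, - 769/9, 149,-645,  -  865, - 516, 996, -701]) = [ - 865, - 701, -645, - 639, - 516, - 429, - 376,  -  185,- 769/9, - 37, 149, 214, 882, 996] 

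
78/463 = 78/463 = 0.17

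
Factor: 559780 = 2^2 * 5^1*13^1*2153^1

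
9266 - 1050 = 8216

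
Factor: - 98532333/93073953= - 32844111/31024651 =- 3^1* 7^( - 1 )*3271^1 * 3347^1*4432093^( - 1)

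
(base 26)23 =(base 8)67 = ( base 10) 55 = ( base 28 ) 1R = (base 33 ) 1M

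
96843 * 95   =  9200085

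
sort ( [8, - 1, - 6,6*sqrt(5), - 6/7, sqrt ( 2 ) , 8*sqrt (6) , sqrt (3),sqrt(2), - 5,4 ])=[ - 6, - 5, - 1, - 6/7,sqrt(2), sqrt (2),sqrt (3),4,  8,6*sqrt( 5) , 8*sqrt(6) ] 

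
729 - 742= - 13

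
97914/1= 97914= 97914.00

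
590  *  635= 374650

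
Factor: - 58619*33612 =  - 2^2*3^1*11^1*73^2*2801^1  =  - 1970301828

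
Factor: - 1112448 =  - 2^7*3^1 * 2897^1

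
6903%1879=1266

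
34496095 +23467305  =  57963400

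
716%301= 114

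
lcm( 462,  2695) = 16170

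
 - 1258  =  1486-2744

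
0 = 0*3672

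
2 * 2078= 4156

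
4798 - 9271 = -4473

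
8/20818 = 4/10409 =0.00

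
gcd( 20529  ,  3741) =3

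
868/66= 13+5/33 = 13.15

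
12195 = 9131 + 3064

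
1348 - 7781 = -6433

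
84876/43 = 84876/43 = 1973.86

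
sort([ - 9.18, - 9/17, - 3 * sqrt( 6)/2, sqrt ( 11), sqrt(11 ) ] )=[- 9.18, - 3*sqrt( 6) /2 , - 9/17, sqrt ( 11 ), sqrt( 11 ) ] 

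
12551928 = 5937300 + 6614628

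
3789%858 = 357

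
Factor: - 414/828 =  - 2^( - 1 ) = - 1/2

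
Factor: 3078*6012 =18504936 = 2^3*3^6*19^1*167^1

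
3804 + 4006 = 7810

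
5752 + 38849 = 44601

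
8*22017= 176136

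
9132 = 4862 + 4270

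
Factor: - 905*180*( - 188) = 30625200 =2^4*3^2*5^2*47^1*181^1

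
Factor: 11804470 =2^1*5^1 * 1180447^1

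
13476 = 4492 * 3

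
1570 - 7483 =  - 5913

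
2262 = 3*754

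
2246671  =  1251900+994771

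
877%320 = 237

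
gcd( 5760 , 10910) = 10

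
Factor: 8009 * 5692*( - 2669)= - 2^2*17^1*157^1*1423^1*8009^1 = - 121672311532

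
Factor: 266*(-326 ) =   -  86716 = - 2^2* 7^1*19^1*163^1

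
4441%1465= 46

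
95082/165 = 31694/55 =576.25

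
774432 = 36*21512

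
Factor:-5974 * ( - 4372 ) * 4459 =116461624552 = 2^3*7^3*13^1*29^1*103^1*1093^1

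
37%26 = 11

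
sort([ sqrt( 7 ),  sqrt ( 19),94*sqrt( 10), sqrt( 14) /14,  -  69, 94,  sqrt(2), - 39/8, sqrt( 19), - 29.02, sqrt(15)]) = [ - 69 ,-29.02, - 39/8,sqrt( 14 ) /14, sqrt ( 2), sqrt( 7 ),sqrt( 15 ), sqrt(19), sqrt (19 ), 94,94 * sqrt(10 )] 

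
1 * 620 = 620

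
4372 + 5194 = 9566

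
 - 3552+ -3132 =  -6684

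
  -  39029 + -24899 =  - 63928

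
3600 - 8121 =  - 4521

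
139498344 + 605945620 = 745443964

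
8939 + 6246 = 15185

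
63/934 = 63/934 =0.07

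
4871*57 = 277647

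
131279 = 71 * 1849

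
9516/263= 9516/263 = 36.18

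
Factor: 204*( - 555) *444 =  - 50269680 = -  2^4*3^3*5^1  *17^1 * 37^2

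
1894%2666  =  1894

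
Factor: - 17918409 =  - 3^1*5972803^1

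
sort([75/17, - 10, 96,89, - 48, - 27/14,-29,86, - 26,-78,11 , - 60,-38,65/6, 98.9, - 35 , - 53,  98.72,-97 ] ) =[ - 97, - 78, - 60, - 53,-48,-38,-35,-29, - 26 , - 10,  -  27/14,75/17, 65/6,11,86,89 , 96, 98.72 , 98.9]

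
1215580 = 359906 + 855674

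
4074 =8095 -4021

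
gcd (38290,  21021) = 7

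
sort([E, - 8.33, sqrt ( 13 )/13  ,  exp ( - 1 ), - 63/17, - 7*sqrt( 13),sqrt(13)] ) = [ - 7 * sqrt ( 13 ),-8.33, - 63/17,  sqrt ( 13) /13,  exp( - 1),E, sqrt ( 13) ] 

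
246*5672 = 1395312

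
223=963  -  740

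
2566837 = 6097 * 421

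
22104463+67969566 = 90074029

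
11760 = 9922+1838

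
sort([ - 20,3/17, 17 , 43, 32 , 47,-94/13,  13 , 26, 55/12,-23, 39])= [-23, - 20,-94/13,3/17,55/12,13, 17,26, 32, 39, 43,  47] 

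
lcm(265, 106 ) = 530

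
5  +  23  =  28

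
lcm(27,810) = 810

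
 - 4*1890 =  - 7560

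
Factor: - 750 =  - 2^1*3^1 * 5^3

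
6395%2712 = 971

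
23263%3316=51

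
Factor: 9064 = 2^3*11^1*103^1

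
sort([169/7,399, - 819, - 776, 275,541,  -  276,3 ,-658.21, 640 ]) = [ - 819, - 776, - 658.21, - 276, 3, 169/7, 275,399,  541, 640 ]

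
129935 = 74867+55068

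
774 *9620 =7445880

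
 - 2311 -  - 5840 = 3529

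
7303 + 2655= 9958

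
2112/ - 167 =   -  13 + 59/167=-12.65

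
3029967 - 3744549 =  - 714582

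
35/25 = 1 + 2/5= 1.40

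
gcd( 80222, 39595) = 1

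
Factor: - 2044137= - 3^1 * 41^1 * 16619^1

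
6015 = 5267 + 748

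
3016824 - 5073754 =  - 2056930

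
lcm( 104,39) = 312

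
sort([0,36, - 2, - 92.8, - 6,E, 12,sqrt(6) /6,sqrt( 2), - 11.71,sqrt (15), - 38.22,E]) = [ - 92.8 , - 38.22, - 11.71,  -  6, - 2,0,  sqrt(6)/6, sqrt( 2), E, E, sqrt(15 ),12,  36]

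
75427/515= 146 + 237/515 = 146.46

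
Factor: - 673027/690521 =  - 13^( - 1)*163^1*4129^1*53117^( - 1) 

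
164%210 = 164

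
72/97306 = 36/48653 = 0.00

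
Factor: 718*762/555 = 2^2*5^( - 1)*37^ ( - 1)*127^1*359^1 = 182372/185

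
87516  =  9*9724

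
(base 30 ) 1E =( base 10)44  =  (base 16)2C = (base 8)54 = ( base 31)1d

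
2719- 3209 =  - 490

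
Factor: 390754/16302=791/33=3^( - 1)*7^1*11^( - 1)*113^1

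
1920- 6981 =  - 5061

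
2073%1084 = 989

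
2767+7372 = 10139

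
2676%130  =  76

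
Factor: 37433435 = 5^1*13^1 * 43^1*59^1 * 227^1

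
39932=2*19966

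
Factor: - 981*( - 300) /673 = 2^2*3^3*5^2 * 109^1 * 673^( - 1 ) = 294300/673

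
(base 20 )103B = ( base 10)8071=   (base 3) 102001221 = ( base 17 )1AFD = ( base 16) 1f87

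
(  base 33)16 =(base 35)14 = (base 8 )47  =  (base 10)39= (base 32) 17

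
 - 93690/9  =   - 10410 =- 10410.00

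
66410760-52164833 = 14245927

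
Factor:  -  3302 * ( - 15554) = 2^2*7^1* 11^1*13^1*101^1 * 127^1 = 51359308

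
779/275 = 2 + 229/275  =  2.83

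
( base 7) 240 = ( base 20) 66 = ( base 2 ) 1111110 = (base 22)5g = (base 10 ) 126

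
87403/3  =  87403/3  =  29134.33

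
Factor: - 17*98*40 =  -66640 = - 2^4*5^1*7^2*17^1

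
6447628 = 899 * 7172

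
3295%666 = 631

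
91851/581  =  158 + 53/581 =158.09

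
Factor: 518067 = 3^2*11^1 * 5233^1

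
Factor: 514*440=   226160 = 2^4*5^1*11^1*257^1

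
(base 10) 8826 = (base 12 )5136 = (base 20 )1216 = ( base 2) 10001001111010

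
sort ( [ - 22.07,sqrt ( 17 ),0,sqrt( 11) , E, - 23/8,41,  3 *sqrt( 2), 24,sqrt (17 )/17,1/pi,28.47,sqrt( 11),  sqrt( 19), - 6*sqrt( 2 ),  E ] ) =[  -  22.07, - 6*sqrt( 2),-23/8,0,sqrt ( 17)/17 , 1/pi,  E,E,sqrt(11), sqrt( 11),sqrt(17 ),3*sqrt( 2 ), sqrt( 19),24,  28.47,41] 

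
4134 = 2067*2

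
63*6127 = 386001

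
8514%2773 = 195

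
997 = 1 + 996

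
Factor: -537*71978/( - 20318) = 3^1*17^1*29^1*73^1*179^1*10159^( - 1) = 19326093/10159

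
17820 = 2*8910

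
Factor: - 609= - 3^1*  7^1*29^1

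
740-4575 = - 3835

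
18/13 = 1+5/13= 1.38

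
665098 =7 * 95014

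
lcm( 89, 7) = 623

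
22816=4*5704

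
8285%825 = 35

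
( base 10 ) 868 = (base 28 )130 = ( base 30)ss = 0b1101100100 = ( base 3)1012011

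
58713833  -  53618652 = 5095181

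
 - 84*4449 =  - 373716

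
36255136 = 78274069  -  42018933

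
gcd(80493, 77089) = 1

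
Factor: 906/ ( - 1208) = -2^(  -  2 )*3^1 = - 3/4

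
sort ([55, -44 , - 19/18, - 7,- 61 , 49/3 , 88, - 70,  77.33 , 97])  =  [ - 70,- 61, - 44, - 7,- 19/18, 49/3,55,77.33,88 , 97]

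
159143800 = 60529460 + 98614340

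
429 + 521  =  950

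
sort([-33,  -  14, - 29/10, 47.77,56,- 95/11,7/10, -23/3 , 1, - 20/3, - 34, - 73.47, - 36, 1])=[ - 73.47, - 36, - 34, - 33, - 14, - 95/11, - 23/3 , - 20/3, - 29/10,  7/10 , 1,1 , 47.77, 56] 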